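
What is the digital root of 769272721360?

7

7+6+9+2+7+2+7+2+1+3+6+0 = 52
5+2 = 7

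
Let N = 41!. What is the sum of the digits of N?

144

41! = 33452526613163807108170062053440751665152000000000
Sum of its 50 digits: 144.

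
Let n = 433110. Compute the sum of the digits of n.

4+3+3+1+1+0 = 12

12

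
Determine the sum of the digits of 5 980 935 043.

46

5+9+8+0+9+3+5+0+4+3 = 46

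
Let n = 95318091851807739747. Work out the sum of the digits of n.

9+5+3+1+8+0+9+1+8+5+1+8+0+7+7+3+9+7+4+7 = 102

102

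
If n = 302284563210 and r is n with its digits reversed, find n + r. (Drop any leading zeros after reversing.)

314650045413

Reverse of 302284563210 is 12365482203.
302284563210 + 12365482203 = 314650045413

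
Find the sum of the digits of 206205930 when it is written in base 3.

206205930 in base 3 is 112101000100100200.
Digit sum: 1+1+2+1+0+1+0+0+0+1+0+0+1+0+0+2+0+0 = 10.

10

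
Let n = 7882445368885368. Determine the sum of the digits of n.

93

7+8+8+2+4+4+5+3+6+8+8+8+5+3+6+8 = 93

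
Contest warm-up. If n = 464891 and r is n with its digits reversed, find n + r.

663355

Reverse of 464891 is 198464.
464891 + 198464 = 663355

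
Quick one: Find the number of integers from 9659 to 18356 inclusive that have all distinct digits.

2584

The integers in [9659, 18356] that have all distinct digits: 9670, 9671, 9672, 9673, 9674, 9675, …, 18354, 18356.
2584 qualify.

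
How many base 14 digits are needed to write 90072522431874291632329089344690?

28

90072522431874291632329089344690 in base 14 is A2D945346B39B40B0907B0BA2482, which has 28 digits.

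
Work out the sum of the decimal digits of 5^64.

5^64 = 542101086242752217003726400434970855712890625
Sum of its 45 digits: 166.

166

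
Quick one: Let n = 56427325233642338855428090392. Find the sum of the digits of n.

123

5+6+4+2+7+3+2+5+2+3+3+6+4+2+3+3+8+8+5+5+4+2+8+0+9+0+3+9+2 = 123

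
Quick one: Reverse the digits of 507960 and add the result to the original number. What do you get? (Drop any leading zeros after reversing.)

Reverse of 507960 is 69705.
507960 + 69705 = 577665

577665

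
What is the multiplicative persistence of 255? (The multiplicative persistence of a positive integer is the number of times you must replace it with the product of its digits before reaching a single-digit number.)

2

255 → 50 → 0 (2 steps)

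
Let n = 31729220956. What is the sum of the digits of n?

46

3+1+7+2+9+2+2+0+9+5+6 = 46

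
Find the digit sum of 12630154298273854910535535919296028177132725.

1+2+6+3+0+1+5+4+2+9+8+2+7+3+8+5+4+9+1+0+5+3+5+5+3+5+9+1+9+2+9+6+0+2+8+1+7+7+1+3+2+7+2+5 = 187

187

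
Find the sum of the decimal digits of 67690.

6+7+6+9+0 = 28

28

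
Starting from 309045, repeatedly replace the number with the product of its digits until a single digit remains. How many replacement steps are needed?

309045 → 0 (1 step)

1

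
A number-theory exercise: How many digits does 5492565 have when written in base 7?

8

5492565 in base 7 is 64454211, which has 8 digits.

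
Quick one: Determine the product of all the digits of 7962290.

7×9×6×2×2×9×0 = 0

0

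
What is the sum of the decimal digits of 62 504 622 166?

6+2+5+0+4+6+2+2+1+6+6 = 40

40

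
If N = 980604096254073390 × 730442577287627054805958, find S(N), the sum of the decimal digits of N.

980604096254073390 × 730442577287627054805958 = 716274983366629681874943310874233541257620
Sum of its 42 digits: 192.

192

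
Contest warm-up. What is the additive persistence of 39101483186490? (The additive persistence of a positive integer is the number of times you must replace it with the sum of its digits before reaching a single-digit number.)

3

39101483186490 → 57 → 12 → 3 (3 steps)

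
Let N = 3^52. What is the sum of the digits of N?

117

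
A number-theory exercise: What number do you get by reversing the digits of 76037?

Reversing 76037 gives 73067.

73067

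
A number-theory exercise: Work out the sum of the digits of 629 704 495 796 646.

84

6+2+9+7+0+4+4+9+5+7+9+6+6+4+6 = 84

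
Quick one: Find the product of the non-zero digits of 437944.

12096

4×3×7×9×4×4 = 12096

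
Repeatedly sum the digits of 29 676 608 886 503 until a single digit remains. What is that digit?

2+9+6+7+6+6+0+8+8+8+6+5+0+3 = 74
7+4 = 11
1+1 = 2
(Equivalently, 29 676 608 886 503 mod 9 = 2.)

2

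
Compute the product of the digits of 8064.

0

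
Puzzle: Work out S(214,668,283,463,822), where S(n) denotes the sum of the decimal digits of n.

65

2+1+4+6+6+8+2+8+3+4+6+3+8+2+2 = 65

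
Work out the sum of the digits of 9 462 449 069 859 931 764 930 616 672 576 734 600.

9+4+6+2+4+4+9+0+6+9+8+5+9+9+3+1+7+6+4+9+3+0+6+1+6+6+7+2+5+7+6+7+3+4+6+0+0 = 183

183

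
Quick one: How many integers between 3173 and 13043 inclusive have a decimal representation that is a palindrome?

The integers in [3173, 13043] that have a decimal representation that is a palindrome: 3223, 3333, 3443, 3553, 3663, 3773, …, 12921, 13031.
99 qualify.

99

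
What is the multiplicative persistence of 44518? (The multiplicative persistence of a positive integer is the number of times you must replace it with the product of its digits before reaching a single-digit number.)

2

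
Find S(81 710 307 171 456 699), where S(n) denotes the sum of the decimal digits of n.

75

8+1+7+1+0+3+0+7+1+7+1+4+5+6+6+9+9 = 75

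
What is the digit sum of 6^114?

6^114 = 51196767818932398352996442938060122617228848590636949323603892304516667363736020735492096
Sum of its 89 digits: 414.

414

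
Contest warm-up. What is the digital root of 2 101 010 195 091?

2+1+0+1+0+1+0+1+9+5+0+9+1 = 30
3+0 = 3
(Equivalently, 2 101 010 195 091 mod 9 = 3.)

3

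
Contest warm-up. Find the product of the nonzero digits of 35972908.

136080

3×5×9×7×2×9×8 = 136080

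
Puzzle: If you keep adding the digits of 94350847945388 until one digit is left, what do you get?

9+4+3+5+0+8+4+7+9+4+5+3+8+8 = 77
7+7 = 14
1+4 = 5

5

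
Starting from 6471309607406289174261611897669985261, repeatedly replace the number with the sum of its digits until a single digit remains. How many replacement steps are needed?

3

6471309607406289174261611897669985261 → 177 → 15 → 6 (3 steps)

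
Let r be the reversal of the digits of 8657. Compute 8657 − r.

1089

Reverse of 8657 is 7568.
8657 − 7568 = 1089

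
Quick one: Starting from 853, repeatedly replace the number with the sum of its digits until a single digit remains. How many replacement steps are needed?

2

853 → 16 → 7 (2 steps)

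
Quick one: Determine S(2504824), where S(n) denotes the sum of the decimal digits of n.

2+5+0+4+8+2+4 = 25

25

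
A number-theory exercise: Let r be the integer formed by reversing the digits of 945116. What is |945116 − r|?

Reverse of 945116 is 611549.
|945116 − 611549| = 333567

333567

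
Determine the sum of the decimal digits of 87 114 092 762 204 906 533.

79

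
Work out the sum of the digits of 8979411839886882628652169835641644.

185

8+9+7+9+4+1+1+8+3+9+8+8+6+8+8+2+6+2+8+6+5+2+1+6+9+8+3+5+6+4+1+6+4+4 = 185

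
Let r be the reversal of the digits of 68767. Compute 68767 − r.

-8019

Reverse of 68767 is 76786.
68767 − 76786 = -8019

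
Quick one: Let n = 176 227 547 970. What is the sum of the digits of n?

1+7+6+2+2+7+5+4+7+9+7+0 = 57

57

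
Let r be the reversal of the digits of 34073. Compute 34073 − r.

Reverse of 34073 is 37043.
34073 − 37043 = -2970

-2970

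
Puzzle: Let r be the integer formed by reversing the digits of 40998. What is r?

Reversing 40998 gives 89904.

89904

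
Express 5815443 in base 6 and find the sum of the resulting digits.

23

5815443 in base 6 is 324351203.
Digit sum: 3+2+4+3+5+1+2+0+3 = 23.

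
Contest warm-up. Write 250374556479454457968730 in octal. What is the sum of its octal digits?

250374556479454457968730 in base 8 is 65011523675014760407234132.
Digit sum: 6+5+0+1+1+5+2+3+6+7+5+0+1+4+7+6+0+4+0+7+2+3+4+1+3+2 = 85.

85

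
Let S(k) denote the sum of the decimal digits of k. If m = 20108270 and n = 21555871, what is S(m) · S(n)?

680

S(20108270) = 2+0+1+0+8+2+7+0 = 20.
S(21555871) = 2+1+5+5+5+8+7+1 = 34.
20 · 34 = 680.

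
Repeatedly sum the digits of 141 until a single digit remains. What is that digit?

6

1+4+1 = 6
(Equivalently, 141 mod 9 = 6.)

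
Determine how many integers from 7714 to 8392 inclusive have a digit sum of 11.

The integers in [7714, 8392] that have a digit sum of 11: 8003, 8012, 8021, 8030, 8102, 8111, 8120, 8201, 8210, 8300.
10 qualify.

10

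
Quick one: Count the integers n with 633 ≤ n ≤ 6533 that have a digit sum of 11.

The integers in [633, 6533] that have a digit sum of 11: 641, 650, 704, 713, 722, 731, …, 6410, 6500.
262 qualify.

262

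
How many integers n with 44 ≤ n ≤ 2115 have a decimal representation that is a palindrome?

108

The integers in [44, 2115] that have a decimal representation that is a palindrome: 44, 55, 66, 77, 88, 99, …, 2002, 2112.
108 qualify.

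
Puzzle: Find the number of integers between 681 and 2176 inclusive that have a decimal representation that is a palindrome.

44

The integers in [681, 2176] that have a decimal representation that is a palindrome: 686, 696, 707, 717, 727, 737, …, 2002, 2112.
44 qualify.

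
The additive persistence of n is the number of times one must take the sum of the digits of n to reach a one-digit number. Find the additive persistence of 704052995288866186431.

2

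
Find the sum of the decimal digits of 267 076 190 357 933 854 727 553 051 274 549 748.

2+6+7+0+7+6+1+9+0+3+5+7+9+3+3+8+5+4+7+2+7+5+5+3+0+5+1+2+7+4+5+4+9+7+4+8 = 170

170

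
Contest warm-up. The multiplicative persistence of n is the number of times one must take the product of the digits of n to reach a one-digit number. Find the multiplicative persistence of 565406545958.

1

565406545958 → 0 (1 step)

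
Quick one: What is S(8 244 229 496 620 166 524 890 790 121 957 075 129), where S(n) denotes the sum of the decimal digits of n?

8+2+4+4+2+2+9+4+9+6+6+2+0+1+6+6+5+2+4+8+9+0+7+9+0+1+2+1+9+5+7+0+7+5+1+2+9 = 164

164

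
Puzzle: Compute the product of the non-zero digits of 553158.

3000

5×5×3×1×5×8 = 3000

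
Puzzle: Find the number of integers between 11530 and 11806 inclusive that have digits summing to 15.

22

The integers in [11530, 11806] that have digits summing to 15: 11535, 11544, 11553, 11562, 11571, 11580, …, 11760, 11805.
22 qualify.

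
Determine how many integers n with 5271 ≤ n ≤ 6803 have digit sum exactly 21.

The integers in [5271, 6803] that have digit sum exactly 21: 5277, 5286, 5295, 5349, 5358, 5367, …, 6771, 6780.
118 qualify.

118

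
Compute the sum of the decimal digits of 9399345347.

9+3+9+9+3+4+5+3+4+7 = 56

56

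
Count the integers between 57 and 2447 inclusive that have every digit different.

1380

The integers in [57, 2447] that have every digit different: 57, 58, 59, 60, 61, 62, …, 2438, 2439.
1380 qualify.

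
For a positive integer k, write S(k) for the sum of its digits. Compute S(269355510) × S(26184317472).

1620

S(269355510) = 2+6+9+3+5+5+5+1+0 = 36.
S(26184317472) = 2+6+1+8+4+3+1+7+4+7+2 = 45.
36 · 45 = 1620.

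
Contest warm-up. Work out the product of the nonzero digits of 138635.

2160

1×3×8×6×3×5 = 2160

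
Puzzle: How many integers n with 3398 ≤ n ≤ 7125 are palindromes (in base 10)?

The integers in [3398, 7125] that are palindromes (in base 10): 3443, 3553, 3663, 3773, 3883, 3993, …, 7007, 7117.
38 qualify.

38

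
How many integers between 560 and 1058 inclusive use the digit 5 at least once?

130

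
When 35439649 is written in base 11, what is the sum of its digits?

29

35439649 in base 11 is 19006373.
Digit sum: 1+9+0+0+6+3+7+3 = 29.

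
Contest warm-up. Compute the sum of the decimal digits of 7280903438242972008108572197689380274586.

184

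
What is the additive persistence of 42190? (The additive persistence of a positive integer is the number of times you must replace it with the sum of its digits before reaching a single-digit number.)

2

42190 → 16 → 7 (2 steps)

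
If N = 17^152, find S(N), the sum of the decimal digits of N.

874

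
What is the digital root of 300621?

3+0+0+6+2+1 = 12
1+2 = 3
(Equivalently, 300621 mod 9 = 3.)

3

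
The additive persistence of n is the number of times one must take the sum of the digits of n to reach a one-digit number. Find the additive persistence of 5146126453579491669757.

2

5146126453579491669757 → 112 → 4 (2 steps)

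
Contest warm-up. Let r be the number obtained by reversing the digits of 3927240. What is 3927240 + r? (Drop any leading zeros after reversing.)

4354533

Reverse of 3927240 is 427293.
3927240 + 427293 = 4354533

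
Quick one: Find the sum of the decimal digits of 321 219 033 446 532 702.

57

3+2+1+2+1+9+0+3+3+4+4+6+5+3+2+7+0+2 = 57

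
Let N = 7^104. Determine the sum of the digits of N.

7^104 = 7765978099609043937218499293609620562868144880570005587642282690671451194588264272062401
Sum of its 88 digits: 409.

409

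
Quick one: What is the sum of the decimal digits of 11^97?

398

11^97 = 103535780163953945786013051631026572323548694215165037063459636004169686022181124545004627721606706571
Sum of its 102 digits: 398.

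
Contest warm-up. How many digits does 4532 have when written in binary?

13

4532 in base 2 is 1000110110100, which has 13 digits.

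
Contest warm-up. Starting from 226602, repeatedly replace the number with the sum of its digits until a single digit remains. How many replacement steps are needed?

2

226602 → 18 → 9 (2 steps)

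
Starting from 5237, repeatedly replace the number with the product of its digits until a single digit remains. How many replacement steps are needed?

2

5237 → 210 → 0 (2 steps)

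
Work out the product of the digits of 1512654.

1200

1×5×1×2×6×5×4 = 1200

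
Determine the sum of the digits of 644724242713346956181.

6+4+4+7+2+4+2+4+2+7+1+3+3+4+6+9+5+6+1+8+1 = 89

89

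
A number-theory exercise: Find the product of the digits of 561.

5×6×1 = 30

30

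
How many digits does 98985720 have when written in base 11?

98985720 in base 11 is 50969489, which has 8 digits.

8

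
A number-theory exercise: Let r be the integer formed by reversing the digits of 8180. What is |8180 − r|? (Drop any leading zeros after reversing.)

7362

Reverse of 8180 is 818.
|8180 − 818| = 7362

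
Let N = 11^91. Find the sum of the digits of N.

11^91 = 58443248730331016423376362220113545242612980425266212714921832216993762011119642250537592395411
Sum of its 95 digits: 353.

353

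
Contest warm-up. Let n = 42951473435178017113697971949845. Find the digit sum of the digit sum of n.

First digit sum: 154.
1+5+4 = 10.

10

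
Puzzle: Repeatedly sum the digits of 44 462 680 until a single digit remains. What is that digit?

4+4+4+6+2+6+8+0 = 34
3+4 = 7

7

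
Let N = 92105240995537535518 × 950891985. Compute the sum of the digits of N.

108

92105240995537535518 × 950891985 = 87582135439150063290719023230
Sum of its 29 digits: 108.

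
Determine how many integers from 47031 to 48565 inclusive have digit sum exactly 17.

46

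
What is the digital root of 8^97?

The digital root of n equals n mod 9 (or 9 when 9 | n), so we need 8^97 mod 9.
8^97 ≡ 8 (mod 9), so the digital root is 8.

8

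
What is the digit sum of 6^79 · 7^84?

6^79 · 7^84 = 2898572326161231995752224894130546586558768113975804055284871129744555195208894884789869178103499138629768669667757246175009828765696
Sum of its 133 digits: 684.

684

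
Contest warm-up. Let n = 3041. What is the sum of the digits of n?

8

3+0+4+1 = 8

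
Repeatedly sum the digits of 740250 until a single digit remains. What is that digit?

9

7+4+0+2+5+0 = 18
1+8 = 9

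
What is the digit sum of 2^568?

790

2^568 = 966134380754314586173837972732996836074731832426608749664308812862879785572390106134048441645480644490615904007875544294341269665260746913935727168366770187174245203705856
Sum of its 171 digits: 790.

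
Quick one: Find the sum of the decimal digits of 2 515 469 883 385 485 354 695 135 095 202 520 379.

169

2+5+1+5+4+6+9+8+8+3+3+8+5+4+8+5+3+5+4+6+9+5+1+3+5+0+9+5+2+0+2+5+2+0+3+7+9 = 169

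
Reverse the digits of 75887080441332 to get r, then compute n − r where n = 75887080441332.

Reverse of 75887080441332 is 23314408078857.
75887080441332 − 23314408078857 = 52572672362475

52572672362475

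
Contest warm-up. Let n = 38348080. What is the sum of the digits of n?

3+8+3+4+8+0+8+0 = 34

34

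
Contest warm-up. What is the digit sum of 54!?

54! = 230843697339241380472092742683027581083278564571807941132288000000000000
Sum of its 72 digits: 261.

261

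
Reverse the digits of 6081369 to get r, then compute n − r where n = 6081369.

Reverse of 6081369 is 9631806.
6081369 − 9631806 = -3550437

-3550437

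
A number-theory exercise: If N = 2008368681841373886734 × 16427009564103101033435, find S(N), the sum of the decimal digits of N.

214

2008368681841373886734 × 16427009564103101033435 = 32991491544853386854895605090438498036951290
Sum of its 44 digits: 214.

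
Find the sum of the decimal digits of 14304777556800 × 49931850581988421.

14304777556800 × 49931850581988421 = 714264015574718983038269812800
Sum of its 30 digits: 129.

129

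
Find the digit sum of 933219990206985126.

84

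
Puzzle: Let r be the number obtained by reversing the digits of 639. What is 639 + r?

1575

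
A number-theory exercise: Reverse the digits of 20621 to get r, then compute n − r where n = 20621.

8019

Reverse of 20621 is 12602.
20621 − 12602 = 8019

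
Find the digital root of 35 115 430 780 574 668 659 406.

3+5+1+1+5+4+3+0+7+8+0+5+7+4+6+6+8+6+5+9+4+0+6 = 103
1+0+3 = 4
(Equivalently, 35 115 430 780 574 668 659 406 mod 9 = 4.)

4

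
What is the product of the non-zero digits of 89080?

576

8×9×8 = 576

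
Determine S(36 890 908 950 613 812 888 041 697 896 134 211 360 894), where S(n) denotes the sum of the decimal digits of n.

3+6+8+9+0+9+0+8+9+5+0+6+1+3+8+1+2+8+8+8+0+4+1+6+9+7+8+9+6+1+3+4+2+1+1+3+6+0+8+9+4 = 194

194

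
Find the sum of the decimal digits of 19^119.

667

19^119 = 148483608503052950009621385563139543468649964072922220255270061385012532361207658886096608998707358679840406075295745638380917426402026905421934013185979
Sum of its 153 digits: 667.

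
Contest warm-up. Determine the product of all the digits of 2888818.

65536

2×8×8×8×8×1×8 = 65536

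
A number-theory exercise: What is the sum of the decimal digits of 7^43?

169

7^43 = 2183814375991796599109312252753832343
Sum of its 37 digits: 169.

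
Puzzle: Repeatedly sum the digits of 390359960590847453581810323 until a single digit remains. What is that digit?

3

3+9+0+3+5+9+9+6+0+5+9+0+8+4+7+4+5+3+5+8+1+8+1+0+3+2+3 = 120
1+2+0 = 3
(Equivalently, 390359960590847453581810323 mod 9 = 3.)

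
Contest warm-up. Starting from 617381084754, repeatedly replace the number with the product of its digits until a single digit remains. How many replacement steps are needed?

1

617381084754 → 0 (1 step)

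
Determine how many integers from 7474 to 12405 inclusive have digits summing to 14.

239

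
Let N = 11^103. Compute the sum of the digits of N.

443

11^103 = 183419950243034416150615067760513065492078248272511988225179616219182853139141215180072943291117298699627331
Sum of its 108 digits: 443.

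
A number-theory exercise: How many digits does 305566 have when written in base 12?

305566 in base 12 is 1289BA, which has 6 digits.

6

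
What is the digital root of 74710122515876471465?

2

7+4+7+1+0+1+2+2+5+1+5+8+7+6+4+7+1+4+6+5 = 83
8+3 = 11
1+1 = 2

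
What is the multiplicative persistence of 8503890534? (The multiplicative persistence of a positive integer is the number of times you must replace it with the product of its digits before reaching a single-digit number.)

1

8503890534 → 0 (1 step)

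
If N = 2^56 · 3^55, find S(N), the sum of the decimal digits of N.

2^56 · 3^55 = 12570390427132010671122107066300052434583552
Sum of its 44 digits: 135.

135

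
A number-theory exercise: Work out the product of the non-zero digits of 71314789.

7×1×3×1×4×7×8×9 = 42336

42336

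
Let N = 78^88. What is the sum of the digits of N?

792

78^88 = 31939273752693395891563459385436169608792818421761099535708242387822708013305336477596652424775946169288308335499869596910718663534806610247418261369090515106567028736
Sum of its 167 digits: 792.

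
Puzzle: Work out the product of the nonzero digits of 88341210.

8×8×3×4×1×2×1 = 1536

1536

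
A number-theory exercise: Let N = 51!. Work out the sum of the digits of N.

198

51! = 1551118753287382280224243016469303211063259720016986112000000000000
Sum of its 67 digits: 198.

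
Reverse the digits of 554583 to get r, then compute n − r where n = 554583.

169128

Reverse of 554583 is 385455.
554583 − 385455 = 169128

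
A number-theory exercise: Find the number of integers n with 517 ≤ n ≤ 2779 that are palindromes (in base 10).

The integers in [517, 2779] that are palindromes (in base 10): 525, 535, 545, 555, 565, 575, …, 2662, 2772.
66 qualify.

66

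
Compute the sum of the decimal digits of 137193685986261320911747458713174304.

156

1+3+7+1+9+3+6+8+5+9+8+6+2+6+1+3+2+0+9+1+1+7+4+7+4+5+8+7+1+3+1+7+4+3+0+4 = 156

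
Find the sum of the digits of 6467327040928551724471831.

106

6+4+6+7+3+2+7+0+4+0+9+2+8+5+5+1+7+2+4+4+7+1+8+3+1 = 106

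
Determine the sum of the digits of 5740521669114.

51

5+7+4+0+5+2+1+6+6+9+1+1+4 = 51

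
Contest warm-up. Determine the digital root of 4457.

4+4+5+7 = 20
2+0 = 2
(Equivalently, 4457 mod 9 = 2.)

2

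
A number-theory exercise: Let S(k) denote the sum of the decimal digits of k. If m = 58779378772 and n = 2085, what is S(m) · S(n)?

1050

S(58779378772) = 5+8+7+7+9+3+7+8+7+7+2 = 70.
S(2085) = 2+0+8+5 = 15.
70 · 15 = 1050.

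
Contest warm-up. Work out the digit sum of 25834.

22

2+5+8+3+4 = 22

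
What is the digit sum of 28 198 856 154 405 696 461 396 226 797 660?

161

2+8+1+9+8+8+5+6+1+5+4+4+0+5+6+9+6+4+6+1+3+9+6+2+2+6+7+9+7+6+6+0 = 161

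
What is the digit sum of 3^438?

3^438 = 95303657322458979924684712040634558814866548112120211949112233470079271715943273777169608379944991449760221745711948686191086511785353891697311843363531484849395576588810443801543255227646925044974485702824089
Sum of its 209 digits: 963.

963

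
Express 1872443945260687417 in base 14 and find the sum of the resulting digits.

1872443945260687417 in base 14 is C07136A70A3B9133.
Digit sum: 12+0+7+1+3+6+10+7+0+10+3+11+9+1+3+3 = 86.

86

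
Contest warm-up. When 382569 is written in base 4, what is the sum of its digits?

382569 in base 4 is 1131121221.
Digit sum: 1+1+3+1+1+2+1+2+2+1 = 15.

15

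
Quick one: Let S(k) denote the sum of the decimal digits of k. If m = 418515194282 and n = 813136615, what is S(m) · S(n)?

S(418515194282) = 4+1+8+5+1+5+1+9+4+2+8+2 = 50.
S(813136615) = 8+1+3+1+3+6+6+1+5 = 34.
50 · 34 = 1700.

1700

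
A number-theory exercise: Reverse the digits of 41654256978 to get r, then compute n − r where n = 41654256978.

Reverse of 41654256978 is 87965245614.
41654256978 − 87965245614 = -46310988636

-46310988636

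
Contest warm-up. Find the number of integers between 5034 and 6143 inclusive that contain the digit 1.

The integers in [5034, 6143] that contain the digit 1: 5041, 5051, 5061, 5071, 5081, 5091, …, 6142, 6143.
321 qualify.

321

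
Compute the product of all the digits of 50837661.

0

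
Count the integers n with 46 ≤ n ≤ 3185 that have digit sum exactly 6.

66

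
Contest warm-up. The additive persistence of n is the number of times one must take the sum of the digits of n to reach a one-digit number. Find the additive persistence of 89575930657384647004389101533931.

3

89575930657384647004389101533931 → 146 → 11 → 2 (3 steps)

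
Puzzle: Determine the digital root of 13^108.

1

The digital root of n equals n mod 9 (or 9 when 9 | n), so we need 13^108 mod 9.
13^108 ≡ 1 (mod 9), so the digital root is 1.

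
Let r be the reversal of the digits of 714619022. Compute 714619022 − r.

Reverse of 714619022 is 220916417.
714619022 − 220916417 = 493702605

493702605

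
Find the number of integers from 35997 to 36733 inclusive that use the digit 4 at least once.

The integers in [35997, 36733] that use the digit 4 at least once: 36004, 36014, 36024, 36034, 36040, 36041, …, 36714, 36724.
217 qualify.

217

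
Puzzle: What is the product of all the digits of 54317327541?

352800

5×4×3×1×7×3×2×7×5×4×1 = 352800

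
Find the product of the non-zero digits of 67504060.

6×7×5×4×6 = 5040

5040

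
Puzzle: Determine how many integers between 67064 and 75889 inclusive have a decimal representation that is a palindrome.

89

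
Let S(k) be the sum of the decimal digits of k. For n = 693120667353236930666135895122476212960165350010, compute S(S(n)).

15

First digit sum: 186.
1+8+6 = 15.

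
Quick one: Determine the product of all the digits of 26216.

2×6×2×1×6 = 144

144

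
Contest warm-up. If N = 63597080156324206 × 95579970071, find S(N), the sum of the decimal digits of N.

63597080156324206 × 95579970071 = 6078607017944455610852838626
Sum of its 28 digits: 128.

128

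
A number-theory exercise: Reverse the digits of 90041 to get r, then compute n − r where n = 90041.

76032

Reverse of 90041 is 14009.
90041 − 14009 = 76032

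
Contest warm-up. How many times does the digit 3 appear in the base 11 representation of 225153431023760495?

225153431023760495 in base 11 is 4999990495808A813.
The digit 3 appears 1 time.

1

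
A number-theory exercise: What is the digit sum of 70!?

459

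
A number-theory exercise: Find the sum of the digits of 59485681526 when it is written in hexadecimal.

86

59485681526 in base 16 is DD99F7776.
Digit sum: 13+13+9+9+15+7+7+7+6 = 86.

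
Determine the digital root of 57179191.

5+7+1+7+9+1+9+1 = 40
4+0 = 4

4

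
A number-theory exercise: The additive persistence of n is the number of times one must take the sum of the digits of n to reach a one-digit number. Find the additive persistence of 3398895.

3398895 → 45 → 9 (2 steps)

2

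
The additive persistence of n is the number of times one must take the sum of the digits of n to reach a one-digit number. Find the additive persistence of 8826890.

2

8826890 → 41 → 5 (2 steps)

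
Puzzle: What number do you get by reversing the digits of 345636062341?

Reversing 345636062341 gives 143260636543.

143260636543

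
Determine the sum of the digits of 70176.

7+0+1+7+6 = 21

21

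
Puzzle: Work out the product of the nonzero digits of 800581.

320

8×5×8×1 = 320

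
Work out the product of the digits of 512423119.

2160

5×1×2×4×2×3×1×1×9 = 2160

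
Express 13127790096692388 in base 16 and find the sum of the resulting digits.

13127790096692388 in base 16 is 2EA3A7D16634A4.
Digit sum: 2+14+10+3+10+7+13+1+6+6+3+4+10+4 = 93.

93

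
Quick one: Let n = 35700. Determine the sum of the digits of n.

3+5+7+0+0 = 15

15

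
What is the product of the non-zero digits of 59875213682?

5×9×8×7×5×2×1×3×6×8×2 = 7257600

7257600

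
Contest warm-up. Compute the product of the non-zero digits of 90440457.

9×4×4×4×5×7 = 20160

20160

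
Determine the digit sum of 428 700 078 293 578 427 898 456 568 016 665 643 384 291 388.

4+2+8+7+0+0+0+7+8+2+9+3+5+7+8+4+2+7+8+9+8+4+5+6+5+6+8+0+1+6+6+6+5+6+4+3+3+8+4+2+9+1+3+8+8 = 225

225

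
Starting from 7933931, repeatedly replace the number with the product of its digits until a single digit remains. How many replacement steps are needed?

2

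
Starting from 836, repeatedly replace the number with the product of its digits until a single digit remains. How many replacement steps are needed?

3

836 → 144 → 16 → 6 (3 steps)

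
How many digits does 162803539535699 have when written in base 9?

15

162803539535699 in base 9 is 710385346850342, which has 15 digits.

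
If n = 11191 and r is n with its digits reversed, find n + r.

30302

Reverse of 11191 is 19111.
11191 + 19111 = 30302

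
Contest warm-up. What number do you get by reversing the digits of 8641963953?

Reversing 8641963953 gives 3593691468.

3593691468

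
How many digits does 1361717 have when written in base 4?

11

1361717 in base 4 is 11030130311, which has 11 digits.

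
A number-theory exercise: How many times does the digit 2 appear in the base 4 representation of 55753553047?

5

55753553047 in base 4 is 303323022323102113.
The digit 2 appears 5 times.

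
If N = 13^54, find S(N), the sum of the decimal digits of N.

316

13^54 = 1422135653750684847524758738836375672734734444846971695885689
Sum of its 61 digits: 316.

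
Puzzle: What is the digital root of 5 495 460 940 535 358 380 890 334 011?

7

5+4+9+5+4+6+0+9+4+0+5+3+5+3+5+8+3+8+0+8+9+0+3+3+4+0+1+1 = 115
1+1+5 = 7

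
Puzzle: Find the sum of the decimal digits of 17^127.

755

17^127 = 1849324039132269838857813641362834929307348126285998933608458551352454843869502160366132449748787432695987077039664612181399115898708880371971190911115999473
Sum of its 157 digits: 755.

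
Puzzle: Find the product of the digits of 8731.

168

8×7×3×1 = 168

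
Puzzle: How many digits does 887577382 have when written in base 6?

887577382 in base 6 is 224023510314, which has 12 digits.

12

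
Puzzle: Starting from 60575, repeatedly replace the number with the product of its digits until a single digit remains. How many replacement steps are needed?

1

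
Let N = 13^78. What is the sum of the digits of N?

13^78 = 771936328432730777189183517369830159827426282764863750131729657829597399846468418688729
Sum of its 87 digits: 451.

451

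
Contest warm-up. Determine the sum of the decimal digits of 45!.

45! = 119622220865480194561963161495657715064383733760000000000
Sum of its 57 digits: 207.

207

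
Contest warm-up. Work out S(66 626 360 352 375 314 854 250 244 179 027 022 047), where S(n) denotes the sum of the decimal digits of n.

143

6+6+6+2+6+3+6+0+3+5+2+3+7+5+3+1+4+8+5+4+2+5+0+2+4+4+1+7+9+0+2+7+0+2+2+0+4+7 = 143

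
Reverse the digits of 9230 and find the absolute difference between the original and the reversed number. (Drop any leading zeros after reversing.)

Reverse of 9230 is 329.
|9230 − 329| = 8901

8901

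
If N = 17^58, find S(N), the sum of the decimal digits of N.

307

17^58 = 232293704498620356223997771606208711490535455321318916906995032002459809
Sum of its 72 digits: 307.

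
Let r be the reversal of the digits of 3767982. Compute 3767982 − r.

Reverse of 3767982 is 2897673.
3767982 − 2897673 = 870309

870309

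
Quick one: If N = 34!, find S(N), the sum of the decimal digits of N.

144

34! = 295232799039604140847618609643520000000
Sum of its 39 digits: 144.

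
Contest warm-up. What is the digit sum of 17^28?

17^28 = 28351092476867700887730107366063041
Sum of its 35 digits: 145.

145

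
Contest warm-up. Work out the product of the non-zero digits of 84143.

384

8×4×1×4×3 = 384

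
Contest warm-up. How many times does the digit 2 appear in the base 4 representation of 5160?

2

5160 in base 4 is 1100220.
The digit 2 appears 2 times.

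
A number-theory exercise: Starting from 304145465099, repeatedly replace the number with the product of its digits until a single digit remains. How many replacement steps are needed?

1

304145465099 → 0 (1 step)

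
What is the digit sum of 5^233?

5^233 = 7244543263061369894007295432710233424546024958511310551666091911948401054874276091791625161568766479563161951437502263724706186298618604268995113670825958251953125
Sum of its 163 digits: 704.

704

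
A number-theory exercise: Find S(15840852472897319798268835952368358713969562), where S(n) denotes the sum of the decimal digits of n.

236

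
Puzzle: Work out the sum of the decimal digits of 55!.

279

55! = 12696403353658275925965100847566516959580321051449436762275840000000000000
Sum of its 74 digits: 279.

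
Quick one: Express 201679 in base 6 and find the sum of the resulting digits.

201679 in base 6 is 4153411.
Digit sum: 4+1+5+3+4+1+1 = 19.

19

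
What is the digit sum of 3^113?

207

3^113 = 821678234986022501332043817791314604358242170799200323
Sum of its 54 digits: 207.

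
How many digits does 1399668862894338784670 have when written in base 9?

23

1399668862894338784670 in base 9 is 13711215656774661222658, which has 23 digits.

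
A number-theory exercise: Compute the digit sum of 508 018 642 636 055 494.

5+0+8+0+1+8+6+4+2+6+3+6+0+5+5+4+9+4 = 76

76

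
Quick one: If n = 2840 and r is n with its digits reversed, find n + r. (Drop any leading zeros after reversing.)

3322

Reverse of 2840 is 482.
2840 + 482 = 3322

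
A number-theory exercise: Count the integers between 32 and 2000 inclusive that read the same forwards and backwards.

107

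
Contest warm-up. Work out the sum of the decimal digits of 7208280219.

39

7+2+0+8+2+8+0+2+1+9 = 39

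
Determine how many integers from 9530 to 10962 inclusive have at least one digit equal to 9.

704

The integers in [9530, 10962] that have at least one digit equal to 9: 9530, 9531, 9532, 9533, 9534, 9535, …, 10961, 10962.
704 qualify.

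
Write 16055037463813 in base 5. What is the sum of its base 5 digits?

33

16055037463813 in base 5 is 4101021204042320223.
Digit sum: 4+1+0+1+0+2+1+2+0+4+0+4+2+3+2+0+2+2+3 = 33.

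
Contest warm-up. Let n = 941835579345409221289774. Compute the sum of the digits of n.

118

9+4+1+8+3+5+5+7+9+3+4+5+4+0+9+2+2+1+2+8+9+7+7+4 = 118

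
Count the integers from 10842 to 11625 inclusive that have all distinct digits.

72

The integers in [10842, 11625] that have all distinct digits: 10842, 10843, 10845, 10846, 10847, 10849, …, 10986, 10987.
72 qualify.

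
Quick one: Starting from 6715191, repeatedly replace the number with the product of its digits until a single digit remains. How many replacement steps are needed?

2

6715191 → 1890 → 0 (2 steps)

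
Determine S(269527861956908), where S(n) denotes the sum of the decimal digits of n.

2+6+9+5+2+7+8+6+1+9+5+6+9+0+8 = 83

83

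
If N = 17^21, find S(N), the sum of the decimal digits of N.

116

17^21 = 69091933913008732880827217
Sum of its 26 digits: 116.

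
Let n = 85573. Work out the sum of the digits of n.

8+5+5+7+3 = 28

28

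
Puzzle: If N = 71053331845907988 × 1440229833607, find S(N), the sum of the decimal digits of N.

71053331845907988 × 1440229833607 = 102333128301655015721072152716
Sum of its 30 digits: 90.

90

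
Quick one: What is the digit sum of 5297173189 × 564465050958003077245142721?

5297173189 × 564465050958003077245142721 = 2990069134062252665762466002159707269
Sum of its 37 digits: 156.

156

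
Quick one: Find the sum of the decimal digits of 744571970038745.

7+4+4+5+7+1+9+7+0+0+3+8+7+4+5 = 71

71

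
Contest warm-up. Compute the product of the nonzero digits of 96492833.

279936

9×6×4×9×2×8×3×3 = 279936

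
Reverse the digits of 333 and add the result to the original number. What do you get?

Reverse of 333 is 333.
333 + 333 = 666

666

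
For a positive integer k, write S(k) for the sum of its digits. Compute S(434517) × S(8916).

576

S(434517) = 4+3+4+5+1+7 = 24.
S(8916) = 8+9+1+6 = 24.
24 · 24 = 576.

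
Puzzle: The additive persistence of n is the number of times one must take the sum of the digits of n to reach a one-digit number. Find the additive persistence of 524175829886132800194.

3

524175829886132800194 → 93 → 12 → 3 (3 steps)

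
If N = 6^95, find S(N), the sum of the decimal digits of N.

324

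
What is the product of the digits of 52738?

1680

5×2×7×3×8 = 1680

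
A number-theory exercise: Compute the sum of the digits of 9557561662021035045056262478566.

129

9+5+5+7+5+6+1+6+6+2+0+2+1+0+3+5+0+4+5+0+5+6+2+6+2+4+7+8+5+6+6 = 129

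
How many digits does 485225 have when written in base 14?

5

485225 in base 14 is C8B8D, which has 5 digits.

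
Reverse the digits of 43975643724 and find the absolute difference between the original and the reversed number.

Reverse of 43975643724 is 42734657934.
|43975643724 − 42734657934| = 1240985790

1240985790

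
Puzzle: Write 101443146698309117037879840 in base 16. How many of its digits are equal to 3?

1

101443146698309117037879840 in base 16 is 53E96C006FA60F6B5DA220.
The digit 3 appears 1 time.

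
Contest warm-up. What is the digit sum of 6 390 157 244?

6+3+9+0+1+5+7+2+4+4 = 41

41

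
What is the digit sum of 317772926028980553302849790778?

148

3+1+7+7+7+2+9+2+6+0+2+8+9+8+0+5+5+3+3+0+2+8+4+9+7+9+0+7+7+8 = 148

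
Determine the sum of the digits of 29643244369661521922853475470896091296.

179

2+9+6+4+3+2+4+4+3+6+9+6+6+1+5+2+1+9+2+2+8+5+3+4+7+5+4+7+0+8+9+6+0+9+1+2+9+6 = 179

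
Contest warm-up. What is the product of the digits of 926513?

1620

9×2×6×5×1×3 = 1620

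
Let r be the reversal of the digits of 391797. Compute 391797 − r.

-405396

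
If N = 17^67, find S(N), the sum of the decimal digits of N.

17^67 = 27547217140113004110781593006840291996645123360044229169316532090500266429898209073
Sum of its 83 digits: 314.

314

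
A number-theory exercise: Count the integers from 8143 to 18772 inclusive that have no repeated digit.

The integers in [8143, 18772] that have no repeated digit: 8143, 8145, 8146, 8147, 8149, 8150, …, 18765, 18769.
3569 qualify.

3569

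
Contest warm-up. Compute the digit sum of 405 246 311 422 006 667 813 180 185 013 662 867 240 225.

148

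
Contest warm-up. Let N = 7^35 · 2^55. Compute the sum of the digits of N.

7^35 · 2^55 = 13648381770629012047223866171980323782419021824
Sum of its 47 digits: 188.

188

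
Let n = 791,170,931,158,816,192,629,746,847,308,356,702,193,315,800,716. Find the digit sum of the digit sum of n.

First digit sum: 210.
2+1+0 = 3.

3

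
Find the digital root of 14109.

1+4+1+0+9 = 15
1+5 = 6

6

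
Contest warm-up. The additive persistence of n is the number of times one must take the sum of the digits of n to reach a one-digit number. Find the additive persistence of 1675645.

1675645 → 34 → 7 (2 steps)

2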